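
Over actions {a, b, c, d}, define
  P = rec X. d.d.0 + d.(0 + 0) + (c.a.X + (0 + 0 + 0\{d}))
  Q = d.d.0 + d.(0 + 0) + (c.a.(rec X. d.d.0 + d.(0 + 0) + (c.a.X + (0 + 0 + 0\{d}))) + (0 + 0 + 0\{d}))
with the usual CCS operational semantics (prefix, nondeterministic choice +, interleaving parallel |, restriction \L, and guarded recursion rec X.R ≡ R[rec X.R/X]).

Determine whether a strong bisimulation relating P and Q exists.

P's transition system — 5 states:
  m0 = rec X. d.d.0 + d.(0 + 0) + (c.a.X + (0 + 0 + 0\{d})) | —c→ m1, —d→ m2, —d→ m3
  m1 = a.(rec X. d.d.0 + d.(0 + 0) + (c.a.X + (0 + 0 + 0\{d}))) | —a→ m0
  m2 = 0 + 0 | ·
  m3 = d.0 | —d→ m4
  m4 = 0 | ·
Q's transition system — 6 states:
  n0 = d.d.0 + d.(0 + 0) + (c.a.(rec X. d.d.0 + d.(0 + 0) + (c.a.X + (0 + 0 + 0\{d}))) + (0 + 0 + 0\{d})) | —c→ n1, —d→ n2, —d→ n3
  n1 = a.(rec X. d.d.0 + d.(0 + 0) + (c.a.X + (0 + 0 + 0\{d}))) | —a→ n4
  n2 = 0 + 0 | ·
  n3 = d.0 | —d→ n5
  n4 = rec X. d.d.0 + d.(0 + 0) + (c.a.X + (0 + 0 + 0\{d})) | —c→ n1, —d→ n2, —d→ n3
  n5 = 0 | ·
Bisimilarity quotient blocks:
  B0 = {m0, n0, n4}
  B1 = {m1, n1}
  B2 = {m3, n3}
  B3 = {m2, m4, n2, n5}
m0 ∈ B0, n0 ∈ B0 → same block

bisimilar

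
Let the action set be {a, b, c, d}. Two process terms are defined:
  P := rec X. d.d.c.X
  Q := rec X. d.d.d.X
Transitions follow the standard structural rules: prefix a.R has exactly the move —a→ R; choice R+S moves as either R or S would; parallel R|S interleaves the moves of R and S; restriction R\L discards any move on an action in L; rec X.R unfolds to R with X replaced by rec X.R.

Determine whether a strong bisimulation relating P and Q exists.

LTS(P): 3 reachable states
  s0 = rec X. d.d.c.X ⊢ -d-> s1
  s1 = d.c.(rec X. d.d.c.X) ⊢ -d-> s2
  s2 = c.(rec X. d.d.c.X) ⊢ -c-> s0
LTS(Q): 3 reachable states
  t0 = rec X. d.d.d.X ⊢ -d-> t1
  t1 = d.d.(rec X. d.d.d.X) ⊢ -d-> t2
  t2 = d.(rec X. d.d.d.X) ⊢ -d-> t0
Bisimilarity quotient blocks:
  B0 = {s0}
  B1 = {s1}
  B2 = {s2}
  B3 = {t0, t1, t2}
s0 ∈ B0, t0 ∈ B3 → different blocks

P ≁ Q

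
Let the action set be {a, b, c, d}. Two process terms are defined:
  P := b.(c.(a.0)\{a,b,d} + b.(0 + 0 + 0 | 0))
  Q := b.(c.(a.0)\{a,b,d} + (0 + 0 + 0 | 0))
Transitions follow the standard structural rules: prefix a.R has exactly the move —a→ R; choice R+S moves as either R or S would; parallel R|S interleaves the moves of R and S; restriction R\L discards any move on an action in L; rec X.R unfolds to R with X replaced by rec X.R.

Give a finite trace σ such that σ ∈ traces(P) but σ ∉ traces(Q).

bb

LTS(P): 4 reachable states
  p0 = b.(c.(a.0)\{a,b,d} + b.(0 + 0 + 0 | 0)) has moves --b--▸ p1
  p1 = c.(a.0)\{a,b,d} + b.(0 + 0 + 0 | 0) has moves --b--▸ p2, --c--▸ p3
  p2 = 0 + 0 + 0 | 0 has moves ∅
  p3 = (a.0)\{a,b,d} has moves ∅
LTS(Q): 3 reachable states
  q0 = b.(c.(a.0)\{a,b,d} + (0 + 0 + 0 | 0)) has moves --b--▸ q1
  q1 = c.(a.0)\{a,b,d} + (0 + 0 + 0 | 0) has moves --c--▸ q2
  q2 = (a.0)\{a,b,d} has moves ∅
Run σ = ⟨bb⟩ on P: start {p0}
  after b @ step 1: {p1}
  after b @ step 2: {p2}
  ✓ P
Run σ = ⟨bb⟩ on Q: start {q0}
  after b @ step 1: {q1}
  after b @ step 2: no successor for Q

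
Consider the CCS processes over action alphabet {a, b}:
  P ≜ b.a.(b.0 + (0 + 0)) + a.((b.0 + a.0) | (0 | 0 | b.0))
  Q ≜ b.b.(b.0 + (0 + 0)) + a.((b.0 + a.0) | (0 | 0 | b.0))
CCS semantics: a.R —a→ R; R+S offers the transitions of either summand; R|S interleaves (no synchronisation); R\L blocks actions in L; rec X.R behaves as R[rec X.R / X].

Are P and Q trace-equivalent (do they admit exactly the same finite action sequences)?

NO — witness ⟨ba⟩

Reachable graph of P (8 states):
  p0 = b.a.(b.0 + (0 + 0)) + a.((b.0 + a.0) | (0 | 0 | b.0)) has moves =a=> p1, =b=> p2
  p1 = (b.0 + a.0) | (0 | 0 | b.0) has moves =a=> p3, =b=> p3, =b=> p4
  p2 = a.(b.0 + (0 + 0)) has moves =a=> p5
  p3 = 0 | (0 | 0 | b.0) has moves =b=> p6
  p4 = (b.0 + a.0) | (0 | 0 | 0) has moves =a=> p6, =b=> p6
  p5 = b.0 + (0 + 0) has moves =b=> p7
  p6 = 0 | (0 | 0 | 0) has moves stopped
  p7 = 0 has moves stopped
Reachable graph of Q (8 states):
  q0 = b.b.(b.0 + (0 + 0)) + a.((b.0 + a.0) | (0 | 0 | b.0)) has moves =a=> q1, =b=> q2
  q1 = (b.0 + a.0) | (0 | 0 | b.0) has moves =a=> q3, =b=> q3, =b=> q4
  q2 = b.(b.0 + (0 + 0)) has moves =b=> q5
  q3 = 0 | (0 | 0 | b.0) has moves =b=> q6
  q4 = (b.0 + a.0) | (0 | 0 | 0) has moves =a=> q6, =b=> q6
  q5 = b.0 + (0 + 0) has moves =b=> q7
  q6 = 0 | (0 | 0 | 0) has moves stopped
  q7 = 0 has moves stopped
Executing ba from P (initial set {p0}):
  [1] b ⇒ {p2}
  [2] a ⇒ {p5}
  — P admits the full trace.
Executing ba from Q (initial set {q0}):
  [1] b ⇒ {q2}
  [2] a ⇒ ∅  — Q cannot continue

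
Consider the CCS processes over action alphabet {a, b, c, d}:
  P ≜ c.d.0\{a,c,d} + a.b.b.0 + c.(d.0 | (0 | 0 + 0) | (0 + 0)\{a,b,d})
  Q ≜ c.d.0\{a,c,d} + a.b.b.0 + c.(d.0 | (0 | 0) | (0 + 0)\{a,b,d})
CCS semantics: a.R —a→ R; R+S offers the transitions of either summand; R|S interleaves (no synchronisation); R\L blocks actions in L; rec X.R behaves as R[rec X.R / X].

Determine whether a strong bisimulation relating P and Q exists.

YES

P's transition system — 8 states:
  s0 = c.d.0\{a,c,d} + a.b.b.0 + c.(d.0 | (0 | 0 + 0) | (0 + 0)\{a,b,d}) ⊢ --a--▸ s1, --c--▸ s2, --c--▸ s3
  s1 = b.b.0 ⊢ --b--▸ s4
  s2 = d.0 | (0 | 0 + 0) | (0 + 0)\{a,b,d} ⊢ --d--▸ s5
  s3 = d.0\{a,c,d} ⊢ --d--▸ s6
  s4 = b.0 ⊢ --b--▸ s7
  s5 = 0 | (0 | 0 + 0) | (0 + 0)\{a,b,d} ⊢ ·
  s6 = 0\{a,c,d} ⊢ ·
  s7 = 0 ⊢ ·
Q's transition system — 8 states:
  t0 = c.d.0\{a,c,d} + a.b.b.0 + c.(d.0 | (0 | 0) | (0 + 0)\{a,b,d}) ⊢ --a--▸ t1, --c--▸ t2, --c--▸ t3
  t1 = b.b.0 ⊢ --b--▸ t4
  t2 = d.0 | (0 | 0) | (0 + 0)\{a,b,d} ⊢ --d--▸ t5
  t3 = d.0\{a,c,d} ⊢ --d--▸ t6
  t4 = b.0 ⊢ --b--▸ t7
  t5 = 0 | (0 | 0) | (0 + 0)\{a,b,d} ⊢ ·
  t6 = 0\{a,c,d} ⊢ ·
  t7 = 0 ⊢ ·
Partition-refinement fixed point:
  B0 = {s0, t0}
  B1 = {s1, t1}
  B2 = {s4, t4}
  B3 = {s5, s6, s7, t5, t6, t7}
  B4 = {s2, s3, t2, t3}
s0 ∈ B0, t0 ∈ B0 → same block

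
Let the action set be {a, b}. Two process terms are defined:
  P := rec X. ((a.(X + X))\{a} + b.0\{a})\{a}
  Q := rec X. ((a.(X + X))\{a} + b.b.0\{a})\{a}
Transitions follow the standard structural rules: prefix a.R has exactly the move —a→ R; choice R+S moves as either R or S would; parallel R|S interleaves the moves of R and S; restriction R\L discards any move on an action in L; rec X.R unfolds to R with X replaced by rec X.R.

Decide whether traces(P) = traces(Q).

P's transition system — 2 states:
  m0 = rec X. ((a.(X + X))\{a} + b.0\{a})\{a} has moves -b-> m1
  m1 = 0\{a}\{a} has moves ∅
Q's transition system — 3 states:
  n0 = rec X. ((a.(X + X))\{a} + b.b.0\{a})\{a} has moves -b-> n1
  n1 = (b.0\{a})\{a} has moves -b-> n2
  n2 = 0\{a}\{a} has moves ∅
Run σ = ⟨bb⟩ on Q: start {n0}
  step 1 (b): {n1}
  step 2 (b): {n2}
  Q completes σ.
Run σ = ⟨bb⟩ on P: start {m0}
  step 1 (b): {m1}
  step 2 (b): ∅  — P cannot continue

NO — witness ⟨bb⟩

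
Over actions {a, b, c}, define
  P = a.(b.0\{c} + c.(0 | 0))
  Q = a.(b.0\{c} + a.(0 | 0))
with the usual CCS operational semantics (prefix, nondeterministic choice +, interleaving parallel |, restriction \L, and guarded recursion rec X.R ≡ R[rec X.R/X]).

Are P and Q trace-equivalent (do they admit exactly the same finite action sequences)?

traces(P) ≠ traces(Q) — witness ⟨ac⟩

P's transition system — 4 states:
  m0 = a.(b.0\{c} + c.(0 | 0)) ⊢ =a=> m1
  m1 = b.0\{c} + c.(0 | 0) ⊢ =b=> m2, =c=> m3
  m2 = 0\{c} ⊢ stopped
  m3 = 0 | 0 ⊢ stopped
Q's transition system — 4 states:
  n0 = a.(b.0\{c} + a.(0 | 0)) ⊢ =a=> n1
  n1 = b.0\{c} + a.(0 | 0) ⊢ =a=> n2, =b=> n3
  n2 = 0 | 0 ⊢ stopped
  n3 = 0\{c} ⊢ stopped
Run σ = ⟨ac⟩ on P: start {m0}
  after a @ step 1: {m1}
  after c @ step 2: {m3}
  P completes σ.
Run σ = ⟨ac⟩ on Q: start {n0}
  after a @ step 1: {n1}
  after c @ step 2: ∅ (Q stuck)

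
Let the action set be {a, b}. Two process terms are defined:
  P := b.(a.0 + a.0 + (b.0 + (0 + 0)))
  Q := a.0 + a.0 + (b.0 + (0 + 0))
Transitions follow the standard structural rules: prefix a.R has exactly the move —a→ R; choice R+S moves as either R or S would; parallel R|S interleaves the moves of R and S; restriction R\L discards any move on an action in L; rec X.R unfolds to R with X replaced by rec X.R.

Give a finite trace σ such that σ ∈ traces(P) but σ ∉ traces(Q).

LTS(P): 3 reachable states
  p0 = b.(a.0 + a.0 + (b.0 + (0 + 0))) | -b-> p1
  p1 = a.0 + a.0 + (b.0 + (0 + 0)) | -a-> p2, -b-> p2
  p2 = 0 | ∅
LTS(Q): 2 reachable states
  q0 = a.0 + a.0 + (b.0 + (0 + 0)) | -a-> q1, -b-> q1
  q1 = 0 | ∅
Run σ = ⟨ba⟩ on P: start {p0}
  [1] b ⇒ {p1}
  [2] a ⇒ {p2}
  P completes σ.
Run σ = ⟨ba⟩ on Q: start {q0}
  [1] b ⇒ {q1}
  [2] a ⇒ no successor for Q

ba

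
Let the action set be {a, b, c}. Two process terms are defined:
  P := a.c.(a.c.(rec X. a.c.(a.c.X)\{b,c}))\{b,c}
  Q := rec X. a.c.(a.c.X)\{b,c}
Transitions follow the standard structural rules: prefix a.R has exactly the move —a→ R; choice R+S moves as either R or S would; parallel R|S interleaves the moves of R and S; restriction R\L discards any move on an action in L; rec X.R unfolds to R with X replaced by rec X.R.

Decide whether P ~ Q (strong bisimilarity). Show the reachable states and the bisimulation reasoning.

P's transition system — 4 states:
  u0 = a.c.(a.c.(rec X. a.c.(a.c.X)\{b,c}))\{b,c} | —a→ u1
  u1 = c.(a.c.(rec X. a.c.(a.c.X)\{b,c}))\{b,c} | —c→ u2
  u2 = (a.c.(rec X. a.c.(a.c.X)\{b,c}))\{b,c} | —a→ u3
  u3 = (c.(rec X. a.c.(a.c.X)\{b,c}))\{b,c} | deadlocked
Q's transition system — 4 states:
  v0 = rec X. a.c.(a.c.X)\{b,c} | —a→ v1
  v1 = c.(a.c.(rec X. a.c.(a.c.X)\{b,c}))\{b,c} | —c→ v2
  v2 = (a.c.(rec X. a.c.(a.c.X)\{b,c}))\{b,c} | —a→ v3
  v3 = (c.(rec X. a.c.(a.c.X)\{b,c}))\{b,c} | deadlocked
Bisimilarity quotient blocks:
  B0 = {u0, v0}
  B1 = {u1, v1}
  B2 = {u2, v2}
  B3 = {u3, v3}
u0 ∈ B0, v0 ∈ B0 → same block

P ~ Q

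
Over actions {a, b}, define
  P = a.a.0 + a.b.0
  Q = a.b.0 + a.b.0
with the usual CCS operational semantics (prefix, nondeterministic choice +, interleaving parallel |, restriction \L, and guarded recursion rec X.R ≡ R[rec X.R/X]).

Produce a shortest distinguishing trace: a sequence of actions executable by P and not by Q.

Reachable graph of P (4 states):
  u0 = a.a.0 + a.b.0 has moves ··a··> u1, ··a··> u2
  u1 = a.0 has moves ··a··> u3
  u2 = b.0 has moves ··b··> u3
  u3 = 0 has moves ·
Reachable graph of Q (3 states):
  v0 = a.b.0 + a.b.0 has moves ··a··> v1
  v1 = b.0 has moves ··b··> v2
  v2 = 0 has moves ·
Trace ⟨aa⟩ through P, begin at {u0}:
  after a @ step 1: {u1, u2}
  after a @ step 2: {u3}
  P completes σ.
Trace ⟨aa⟩ through Q, begin at {v0}:
  after a @ step 1: {v1}
  after a @ step 2: no successor for Q

aa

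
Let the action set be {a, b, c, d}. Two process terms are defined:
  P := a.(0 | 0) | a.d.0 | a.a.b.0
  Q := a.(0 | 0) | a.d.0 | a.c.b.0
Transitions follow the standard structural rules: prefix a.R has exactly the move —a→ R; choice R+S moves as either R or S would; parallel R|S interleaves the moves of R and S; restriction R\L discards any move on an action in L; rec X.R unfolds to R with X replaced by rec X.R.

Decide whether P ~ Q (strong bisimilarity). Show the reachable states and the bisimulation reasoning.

not bisimilar

P's transition system — 24 states:
  s0 = a.(0 | 0) | a.d.0 | a.a.b.0 → =a=> s1, =a=> s2, =a=> s3
  s1 = 0 | 0 | a.d.0 | a.a.b.0 → =a=> s4, =a=> s5
  s2 = a.(0 | 0) | a.d.0 | a.b.0 → =a=> s4, =a=> s6, =a=> s7
  s3 = a.(0 | 0) | d.0 | a.a.b.0 → =a=> s5, =a=> s7, =d=> s8
  s4 = 0 | 0 | a.d.0 | a.b.0 → =a=> s10, =a=> s9
  s5 = 0 | 0 | d.0 | a.a.b.0 → =a=> s10, =d=> s11
  s6 = a.(0 | 0) | a.d.0 | b.0 → =a=> s12, =a=> s9, =b=> s13
  s7 = a.(0 | 0) | d.0 | a.b.0 → =a=> s10, =a=> s12, =d=> s14
  s8 = a.(0 | 0) | 0 | a.a.b.0 → =a=> s11, =a=> s14
  s9 = 0 | 0 | a.d.0 | b.0 → =a=> s15, =b=> s16
  s10 = 0 | 0 | d.0 | a.b.0 → =a=> s15, =d=> s17
  s11 = 0 | 0 | 0 | a.a.b.0 → =a=> s17
  s12 = a.(0 | 0) | d.0 | b.0 → =a=> s15, =b=> s18, =d=> s19
  s13 = a.(0 | 0) | a.d.0 | 0 → =a=> s16, =a=> s18
  s14 = a.(0 | 0) | 0 | a.b.0 → =a=> s17, =a=> s19
  s15 = 0 | 0 | d.0 | b.0 → =b=> s20, =d=> s21
  s16 = 0 | 0 | a.d.0 | 0 → =a=> s20
  s17 = 0 | 0 | 0 | a.b.0 → =a=> s21
  s18 = a.(0 | 0) | d.0 | 0 → =a=> s20, =d=> s22
  s19 = a.(0 | 0) | 0 | b.0 → =a=> s21, =b=> s22
  s20 = 0 | 0 | d.0 | 0 → =d=> s23
  s21 = 0 | 0 | 0 | b.0 → =b=> s23
  s22 = a.(0 | 0) | 0 | 0 → =a=> s23
  s23 = 0 | 0 | 0 | 0 → (no moves)
Q's transition system — 24 states:
  t0 = a.(0 | 0) | a.d.0 | a.c.b.0 → =a=> t1, =a=> t2, =a=> t3
  t1 = 0 | 0 | a.d.0 | a.c.b.0 → =a=> t4, =a=> t5
  t2 = a.(0 | 0) | a.d.0 | c.b.0 → =a=> t4, =a=> t6, =c=> t7
  t3 = a.(0 | 0) | d.0 | a.c.b.0 → =a=> t5, =a=> t6, =d=> t8
  t4 = 0 | 0 | a.d.0 | c.b.0 → =a=> t9, =c=> t10
  t5 = 0 | 0 | d.0 | a.c.b.0 → =a=> t9, =d=> t11
  t6 = a.(0 | 0) | d.0 | c.b.0 → =a=> t9, =c=> t12, =d=> t13
  t7 = a.(0 | 0) | a.d.0 | b.0 → =a=> t10, =a=> t12, =b=> t14
  t8 = a.(0 | 0) | 0 | a.c.b.0 → =a=> t11, =a=> t13
  t9 = 0 | 0 | d.0 | c.b.0 → =c=> t15, =d=> t16
  t10 = 0 | 0 | a.d.0 | b.0 → =a=> t15, =b=> t17
  t11 = 0 | 0 | 0 | a.c.b.0 → =a=> t16
  t12 = a.(0 | 0) | d.0 | b.0 → =a=> t15, =b=> t18, =d=> t19
  t13 = a.(0 | 0) | 0 | c.b.0 → =a=> t16, =c=> t19
  t14 = a.(0 | 0) | a.d.0 | 0 → =a=> t17, =a=> t18
  t15 = 0 | 0 | d.0 | b.0 → =b=> t20, =d=> t21
  t16 = 0 | 0 | 0 | c.b.0 → =c=> t21
  t17 = 0 | 0 | a.d.0 | 0 → =a=> t20
  t18 = a.(0 | 0) | d.0 | 0 → =a=> t20, =d=> t22
  t19 = a.(0 | 0) | 0 | b.0 → =a=> t21, =b=> t22
  t20 = 0 | 0 | d.0 | 0 → =d=> t23
  t21 = 0 | 0 | 0 | b.0 → =b=> t23
  t22 = a.(0 | 0) | 0 | 0 → =a=> t23
  t23 = 0 | 0 | 0 | 0 → (no moves)
Bisimilarity quotient blocks:
  B0 = {s0}
  B1 = {s3}
  B2 = {s5}
  B3 = {s11}
  B4 = {s17}
  B5 = {s21, t21}
  B6 = {s23, t23}
  B7 = {s10}
  B8 = {s15, t15}
  B9 = {s20, t20}
  B10 = {s8}
  B11 = {s14}
  B12 = {s19, t19}
  B13 = {s22, t22}
  B14 = {s7}
  B15 = {s12, t12}
  B16 = {s18, t18}
  B17 = {s1}
  B18 = {s4}
  B19 = {s9, t10}
  B20 = {s16, t17}
  B21 = {s2}
  B22 = {s6, t7}
  B23 = {s13, t14}
  B24 = {t0}
  B25 = {t2}
  B26 = {t6}
  B27 = {t9}
  B28 = {t16}
  B29 = {t13}
  B30 = {t4}
  B31 = {t3}
  B32 = {t5}
  B33 = {t11}
  B34 = {t8}
  B35 = {t1}
s0 ∈ B0, t0 ∈ B24 → different blocks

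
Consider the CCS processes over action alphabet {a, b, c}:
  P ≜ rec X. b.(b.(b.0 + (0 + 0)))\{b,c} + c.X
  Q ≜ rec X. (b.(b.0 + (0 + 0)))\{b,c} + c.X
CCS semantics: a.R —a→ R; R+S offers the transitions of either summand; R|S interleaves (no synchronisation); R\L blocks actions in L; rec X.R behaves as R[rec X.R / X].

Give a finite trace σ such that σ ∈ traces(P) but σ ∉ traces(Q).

b

Reachable graph of P (2 states):
  s0 = rec X. b.(b.(b.0 + (0 + 0)))\{b,c} + c.X | —b→ s1, —c→ s0
  s1 = (b.(b.0 + (0 + 0)))\{b,c} | stopped
Reachable graph of Q (1 states):
  t0 = rec X. (b.(b.0 + (0 + 0)))\{b,c} + c.X | —c→ t0
Executing b from P (initial set {s0}):
  after b @ step 1: {s1}
  ✓ P
Executing b from Q (initial set {t0}):
  after b @ step 1: ∅  — Q cannot continue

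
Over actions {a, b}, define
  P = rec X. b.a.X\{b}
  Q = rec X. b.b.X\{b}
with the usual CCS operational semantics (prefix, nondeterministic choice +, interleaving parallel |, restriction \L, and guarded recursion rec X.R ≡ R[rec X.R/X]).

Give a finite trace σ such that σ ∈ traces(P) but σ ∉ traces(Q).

ba

P's transition system — 3 states:
  m0 = rec X. b.a.X\{b} :: -b-> m1
  m1 = a.(rec X. b.a.X\{b})\{b} :: -a-> m2
  m2 = (rec X. b.a.X\{b})\{b} :: (no moves)
Q's transition system — 3 states:
  n0 = rec X. b.b.X\{b} :: -b-> n1
  n1 = b.(rec X. b.b.X\{b})\{b} :: -b-> n2
  n2 = (rec X. b.b.X\{b})\{b} :: (no moves)
Executing ba from P (initial set {m0}):
  step 1 (b): {m1}
  step 2 (a): {m2}
  — P admits the full trace.
Executing ba from Q (initial set {n0}):
  step 1 (b): {n1}
  step 2 (a): ∅ (Q stuck)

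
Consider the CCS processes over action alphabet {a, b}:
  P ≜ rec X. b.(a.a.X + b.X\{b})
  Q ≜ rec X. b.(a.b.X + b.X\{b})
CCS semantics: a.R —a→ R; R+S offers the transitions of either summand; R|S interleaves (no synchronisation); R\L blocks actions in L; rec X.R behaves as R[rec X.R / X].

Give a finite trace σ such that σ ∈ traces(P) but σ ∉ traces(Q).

P's transition system — 4 states:
  u0 = rec X. b.(a.a.X + b.X\{b}) | -b-> u1
  u1 = a.a.(rec X. b.(a.a.X + b.X\{b})) + b.(rec X. b.(a.a.X + b.X\{b}))\{b} | -a-> u2, -b-> u3
  u2 = a.(rec X. b.(a.a.X + b.X\{b})) | -a-> u0
  u3 = (rec X. b.(a.a.X + b.X\{b}))\{b} | ∅
Q's transition system — 4 states:
  v0 = rec X. b.(a.b.X + b.X\{b}) | -b-> v1
  v1 = a.b.(rec X. b.(a.b.X + b.X\{b})) + b.(rec X. b.(a.b.X + b.X\{b}))\{b} | -a-> v2, -b-> v3
  v2 = b.(rec X. b.(a.b.X + b.X\{b})) | -b-> v0
  v3 = (rec X. b.(a.b.X + b.X\{b}))\{b} | ∅
Executing baa from P (initial set {u0}):
  after b @ step 1: {u1}
  after a @ step 2: {u2}
  after a @ step 3: {u0}
  ✓ P
Executing baa from Q (initial set {v0}):
  after b @ step 1: {v1}
  after a @ step 2: {v2}
  after a @ step 3: no successor for Q

baa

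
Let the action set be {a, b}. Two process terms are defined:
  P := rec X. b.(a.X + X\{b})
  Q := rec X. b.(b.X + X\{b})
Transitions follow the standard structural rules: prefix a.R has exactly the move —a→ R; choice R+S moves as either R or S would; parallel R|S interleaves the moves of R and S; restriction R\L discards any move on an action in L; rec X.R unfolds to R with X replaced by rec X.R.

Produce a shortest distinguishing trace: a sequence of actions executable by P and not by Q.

ba

Reachable graph of P (2 states):
  m0 = rec X. b.(a.X + X\{b}) | =b=> m1
  m1 = a.(rec X. b.(a.X + X\{b})) + (rec X. b.(a.X + X\{b}))\{b} | =a=> m0
Reachable graph of Q (2 states):
  n0 = rec X. b.(b.X + X\{b}) | =b=> n1
  n1 = b.(rec X. b.(b.X + X\{b})) + (rec X. b.(b.X + X\{b}))\{b} | =b=> n0
Trace ⟨ba⟩ through P, begin at {m0}:
  [1] b ⇒ {m1}
  [2] a ⇒ {m0}
  — P admits the full trace.
Trace ⟨ba⟩ through Q, begin at {n0}:
  [1] b ⇒ {n1}
  [2] a ⇒ ∅ (Q stuck)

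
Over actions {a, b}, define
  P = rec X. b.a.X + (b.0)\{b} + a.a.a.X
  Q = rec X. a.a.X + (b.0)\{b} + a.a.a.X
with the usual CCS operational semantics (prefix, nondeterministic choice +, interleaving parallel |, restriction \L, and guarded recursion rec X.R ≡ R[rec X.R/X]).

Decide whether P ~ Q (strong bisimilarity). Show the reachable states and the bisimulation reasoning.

not bisimilar

Reachable graph of P (3 states):
  p0 = rec X. b.a.X + (b.0)\{b} + a.a.a.X ⊢ ··a··> p1, ··b··> p2
  p1 = a.a.(rec X. b.a.X + (b.0)\{b} + a.a.a.X) ⊢ ··a··> p2
  p2 = a.(rec X. b.a.X + (b.0)\{b} + a.a.a.X) ⊢ ··a··> p0
Reachable graph of Q (3 states):
  q0 = rec X. a.a.X + (b.0)\{b} + a.a.a.X ⊢ ··a··> q1, ··a··> q2
  q1 = a.(rec X. a.a.X + (b.0)\{b} + a.a.a.X) ⊢ ··a··> q0
  q2 = a.a.(rec X. a.a.X + (b.0)\{b} + a.a.a.X) ⊢ ··a··> q1
Coarsest stable partition (strong bisimilarity classes):
  B0 = {p0}
  B1 = {p2}
  B2 = {p1}
  B3 = {q0, q1, q2}
p0 ∈ B0, q0 ∈ B3 → different blocks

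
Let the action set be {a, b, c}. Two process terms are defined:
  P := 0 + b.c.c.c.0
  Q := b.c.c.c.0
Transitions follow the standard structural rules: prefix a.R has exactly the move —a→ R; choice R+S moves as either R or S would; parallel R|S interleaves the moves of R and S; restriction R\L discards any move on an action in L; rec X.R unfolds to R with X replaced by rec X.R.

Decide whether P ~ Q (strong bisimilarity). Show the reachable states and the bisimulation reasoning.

YES

LTS(P): 5 reachable states
  s0 = 0 + b.c.c.c.0 :: --b--▸ s1
  s1 = c.c.c.0 :: --c--▸ s2
  s2 = c.c.0 :: --c--▸ s3
  s3 = c.0 :: --c--▸ s4
  s4 = 0 :: deadlocked
LTS(Q): 5 reachable states
  t0 = b.c.c.c.0 :: --b--▸ t1
  t1 = c.c.c.0 :: --c--▸ t2
  t2 = c.c.0 :: --c--▸ t3
  t3 = c.0 :: --c--▸ t4
  t4 = 0 :: deadlocked
Bisimilarity quotient blocks:
  B0 = {s0, t0}
  B1 = {s1, t1}
  B2 = {s2, t2}
  B3 = {s3, t3}
  B4 = {s4, t4}
s0 ∈ B0, t0 ∈ B0 → same block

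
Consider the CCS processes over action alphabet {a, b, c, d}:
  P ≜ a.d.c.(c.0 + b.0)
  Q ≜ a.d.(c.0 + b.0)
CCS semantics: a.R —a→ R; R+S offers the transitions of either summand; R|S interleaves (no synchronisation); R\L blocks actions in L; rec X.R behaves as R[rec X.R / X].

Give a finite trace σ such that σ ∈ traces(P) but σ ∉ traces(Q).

adcb

Reachable graph of P (5 states):
  s0 = a.d.c.(c.0 + b.0) | --a--▸ s1
  s1 = d.c.(c.0 + b.0) | --d--▸ s2
  s2 = c.(c.0 + b.0) | --c--▸ s3
  s3 = c.0 + b.0 | --b--▸ s4, --c--▸ s4
  s4 = 0 | (no moves)
Reachable graph of Q (4 states):
  t0 = a.d.(c.0 + b.0) | --a--▸ t1
  t1 = d.(c.0 + b.0) | --d--▸ t2
  t2 = c.0 + b.0 | --b--▸ t3, --c--▸ t3
  t3 = 0 | (no moves)
Executing adcb from P (initial set {s0}):
  [1] a ⇒ {s1}
  [2] d ⇒ {s2}
  [3] c ⇒ {s3}
  [4] b ⇒ {s4}
  — P admits the full trace.
Executing adcb from Q (initial set {t0}):
  [1] a ⇒ {t1}
  [2] d ⇒ {t2}
  [3] c ⇒ {t3}
  [4] b ⇒ ∅  — Q cannot continue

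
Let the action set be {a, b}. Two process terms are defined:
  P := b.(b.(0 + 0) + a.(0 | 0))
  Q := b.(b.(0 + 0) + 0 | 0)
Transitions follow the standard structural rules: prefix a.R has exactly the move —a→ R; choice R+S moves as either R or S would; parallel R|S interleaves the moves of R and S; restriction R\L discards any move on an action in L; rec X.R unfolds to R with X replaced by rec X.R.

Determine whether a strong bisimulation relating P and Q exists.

Reachable graph of P (4 states):
  s0 = b.(b.(0 + 0) + a.(0 | 0)) :: —b→ s1
  s1 = b.(0 + 0) + a.(0 | 0) :: —a→ s2, —b→ s3
  s2 = 0 | 0 :: stopped
  s3 = 0 + 0 :: stopped
Reachable graph of Q (3 states):
  t0 = b.(b.(0 + 0) + 0 | 0) :: —b→ t1
  t1 = b.(0 + 0) + 0 | 0 :: —b→ t2
  t2 = 0 + 0 :: stopped
Coarsest stable partition (strong bisimilarity classes):
  B0 = {s0}
  B1 = {s1}
  B2 = {s2, s3, t2}
  B3 = {t0}
  B4 = {t1}
s0 ∈ B0, t0 ∈ B3 → different blocks

P ≁ Q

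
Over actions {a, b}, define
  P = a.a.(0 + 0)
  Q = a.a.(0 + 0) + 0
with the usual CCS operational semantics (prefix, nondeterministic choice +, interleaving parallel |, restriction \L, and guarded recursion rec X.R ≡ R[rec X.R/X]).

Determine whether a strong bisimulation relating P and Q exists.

P ~ Q

Reachable graph of P (3 states):
  p0 = a.a.(0 + 0) → -a-> p1
  p1 = a.(0 + 0) → -a-> p2
  p2 = 0 + 0 → (no moves)
Reachable graph of Q (3 states):
  q0 = a.a.(0 + 0) + 0 → -a-> q1
  q1 = a.(0 + 0) → -a-> q2
  q2 = 0 + 0 → (no moves)
Partition-refinement fixed point:
  B0 = {p0, q0}
  B1 = {p1, q1}
  B2 = {p2, q2}
p0 ∈ B0, q0 ∈ B0 → same block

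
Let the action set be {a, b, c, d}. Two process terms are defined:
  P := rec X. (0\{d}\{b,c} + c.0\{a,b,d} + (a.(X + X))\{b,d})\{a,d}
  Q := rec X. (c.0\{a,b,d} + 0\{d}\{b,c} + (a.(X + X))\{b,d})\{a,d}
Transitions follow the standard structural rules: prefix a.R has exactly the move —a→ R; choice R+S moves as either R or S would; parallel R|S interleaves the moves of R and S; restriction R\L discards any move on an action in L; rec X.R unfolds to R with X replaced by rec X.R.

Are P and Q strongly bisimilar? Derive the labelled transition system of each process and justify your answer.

bisimilar

P's transition system — 2 states:
  s0 = rec X. (0\{d}\{b,c} + c.0\{a,b,d} + (a.(X + X))\{b,d})\{a,d} ⊢ -c-> s1
  s1 = 0\{a,b,d}\{a,d} ⊢ (no moves)
Q's transition system — 2 states:
  t0 = rec X. (c.0\{a,b,d} + 0\{d}\{b,c} + (a.(X + X))\{b,d})\{a,d} ⊢ -c-> t1
  t1 = 0\{a,b,d}\{a,d} ⊢ (no moves)
Coarsest stable partition (strong bisimilarity classes):
  B0 = {s0, t0}
  B1 = {s1, t1}
s0 ∈ B0, t0 ∈ B0 → same block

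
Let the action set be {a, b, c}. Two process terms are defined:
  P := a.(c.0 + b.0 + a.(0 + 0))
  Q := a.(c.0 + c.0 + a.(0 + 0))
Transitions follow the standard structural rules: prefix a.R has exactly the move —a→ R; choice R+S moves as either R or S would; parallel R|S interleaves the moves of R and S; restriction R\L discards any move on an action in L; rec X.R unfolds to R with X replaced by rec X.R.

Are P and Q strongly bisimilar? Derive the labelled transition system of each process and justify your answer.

LTS(P): 4 reachable states
  u0 = a.(c.0 + b.0 + a.(0 + 0)) ⊢ -a-> u1
  u1 = c.0 + b.0 + a.(0 + 0) ⊢ -a-> u2, -b-> u3, -c-> u3
  u2 = 0 + 0 ⊢ (no moves)
  u3 = 0 ⊢ (no moves)
LTS(Q): 4 reachable states
  v0 = a.(c.0 + c.0 + a.(0 + 0)) ⊢ -a-> v1
  v1 = c.0 + c.0 + a.(0 + 0) ⊢ -a-> v2, -c-> v3
  v2 = 0 + 0 ⊢ (no moves)
  v3 = 0 ⊢ (no moves)
Partition-refinement fixed point:
  B0 = {u0}
  B1 = {u1}
  B2 = {u2, u3, v2, v3}
  B3 = {v0}
  B4 = {v1}
u0 ∈ B0, v0 ∈ B3 → different blocks

NO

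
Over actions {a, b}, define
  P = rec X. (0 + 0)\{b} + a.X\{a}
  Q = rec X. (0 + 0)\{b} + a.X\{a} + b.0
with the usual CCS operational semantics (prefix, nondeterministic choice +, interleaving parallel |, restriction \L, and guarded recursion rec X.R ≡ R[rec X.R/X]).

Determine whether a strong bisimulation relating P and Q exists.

P's transition system — 2 states:
  u0 = rec X. (0 + 0)\{b} + a.X\{a} | =a=> u1
  u1 = (rec X. (0 + 0)\{b} + a.X\{a})\{a} | ∅
Q's transition system — 4 states:
  v0 = rec X. (0 + 0)\{b} + a.X\{a} + b.0 | =a=> v1, =b=> v2
  v1 = (rec X. (0 + 0)\{b} + a.X\{a} + b.0)\{a} | =b=> v3
  v2 = 0 | ∅
  v3 = 0\{a} | ∅
Partition-refinement fixed point:
  B0 = {u0}
  B1 = {u1, v2, v3}
  B2 = {v0}
  B3 = {v1}
u0 ∈ B0, v0 ∈ B2 → different blocks

not bisimilar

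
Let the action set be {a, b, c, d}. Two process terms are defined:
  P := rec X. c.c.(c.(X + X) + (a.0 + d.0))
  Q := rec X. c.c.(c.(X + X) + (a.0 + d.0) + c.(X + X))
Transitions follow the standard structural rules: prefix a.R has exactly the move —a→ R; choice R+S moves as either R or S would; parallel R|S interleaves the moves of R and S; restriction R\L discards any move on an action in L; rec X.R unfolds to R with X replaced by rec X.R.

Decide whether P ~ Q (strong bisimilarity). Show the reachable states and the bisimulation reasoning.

YES

LTS(P): 5 reachable states
  p0 = rec X. c.c.(c.(X + X) + (a.0 + d.0)) ⊢ ··c··> p1
  p1 = c.(c.((rec X. c.c.(c.(X + X) + (a.0 + d.0))) + (rec X. c.c.(c.(X + X) + (a.0 + d.0)))) + (a.0 + d.0)) ⊢ ··c··> p2
  p2 = c.((rec X. c.c.(c.(X + X) + (a.0 + d.0))) + (rec X. c.c.(c.(X + X) + (a.0 + d.0)))) + (a.0 + d.0) ⊢ ··a··> p3, ··c··> p4, ··d··> p3
  p3 = 0 ⊢ (no moves)
  p4 = (rec X. c.c.(c.(X + X) + (a.0 + d.0))) + (rec X. c.c.(c.(X + X) + (a.0 + d.0))) ⊢ ··c··> p1
LTS(Q): 5 reachable states
  q0 = rec X. c.c.(c.(X + X) + (a.0 + d.0) + c.(X + X)) ⊢ ··c··> q1
  q1 = c.(c.((rec X. c.c.(c.(X + X) + (a.0 + d.0) + c.(X + X))) + (rec X. c.c.(c.(X + X) + (a.0 + d.0) + c.(X + X)))) + (a.0 + d.0) + c.((rec X. c.c.(c.(X + X) + (a.0 + d.0) + c.(X + X))) + (rec X. c.c.(c.(X + X) + (a.0 + d.0) + c.(X + X))))) ⊢ ··c··> q2
  q2 = c.((rec X. c.c.(c.(X + X) + (a.0 + d.0) + c.(X + X))) + (rec X. c.c.(c.(X + X) + (a.0 + d.0) + c.(X + X)))) + (a.0 + d.0) + c.((rec X. c.c.(c.(X + X) + (a.0 + d.0) + c.(X + X))) + (rec X. c.c.(c.(X + X) + (a.0 + d.0) + c.(X + X)))) ⊢ ··a··> q3, ··c··> q4, ··d··> q3
  q3 = 0 ⊢ (no moves)
  q4 = (rec X. c.c.(c.(X + X) + (a.0 + d.0) + c.(X + X))) + (rec X. c.c.(c.(X + X) + (a.0 + d.0) + c.(X + X))) ⊢ ··c··> q1
Bisimilarity quotient blocks:
  B0 = {p0, p4, q0, q4}
  B1 = {p1, q1}
  B2 = {p2, q2}
  B3 = {p3, q3}
p0 ∈ B0, q0 ∈ B0 → same block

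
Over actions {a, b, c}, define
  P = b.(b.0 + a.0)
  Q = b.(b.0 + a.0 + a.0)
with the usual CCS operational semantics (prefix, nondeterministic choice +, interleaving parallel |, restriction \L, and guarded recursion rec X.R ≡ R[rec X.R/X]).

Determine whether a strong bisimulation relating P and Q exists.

Reachable graph of P (3 states):
  p0 = b.(b.0 + a.0) :: =b=> p1
  p1 = b.0 + a.0 :: =a=> p2, =b=> p2
  p2 = 0 :: ·
Reachable graph of Q (3 states):
  q0 = b.(b.0 + a.0 + a.0) :: =b=> q1
  q1 = b.0 + a.0 + a.0 :: =a=> q2, =b=> q2
  q2 = 0 :: ·
Coarsest stable partition (strong bisimilarity classes):
  B0 = {p0, q0}
  B1 = {p1, q1}
  B2 = {p2, q2}
p0 ∈ B0, q0 ∈ B0 → same block

P ~ Q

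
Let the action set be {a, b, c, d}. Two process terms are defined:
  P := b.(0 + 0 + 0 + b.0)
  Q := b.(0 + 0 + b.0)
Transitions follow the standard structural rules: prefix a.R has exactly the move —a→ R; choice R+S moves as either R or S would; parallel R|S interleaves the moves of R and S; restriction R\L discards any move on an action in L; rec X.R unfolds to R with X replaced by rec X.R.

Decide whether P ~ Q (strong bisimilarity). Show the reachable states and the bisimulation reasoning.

YES

Reachable graph of P (3 states):
  s0 = b.(0 + 0 + 0 + b.0) ⊢ =b=> s1
  s1 = 0 + 0 + 0 + b.0 ⊢ =b=> s2
  s2 = 0 ⊢ ∅
Reachable graph of Q (3 states):
  t0 = b.(0 + 0 + b.0) ⊢ =b=> t1
  t1 = 0 + 0 + b.0 ⊢ =b=> t2
  t2 = 0 ⊢ ∅
Coarsest stable partition (strong bisimilarity classes):
  B0 = {s0, t0}
  B1 = {s1, t1}
  B2 = {s2, t2}
s0 ∈ B0, t0 ∈ B0 → same block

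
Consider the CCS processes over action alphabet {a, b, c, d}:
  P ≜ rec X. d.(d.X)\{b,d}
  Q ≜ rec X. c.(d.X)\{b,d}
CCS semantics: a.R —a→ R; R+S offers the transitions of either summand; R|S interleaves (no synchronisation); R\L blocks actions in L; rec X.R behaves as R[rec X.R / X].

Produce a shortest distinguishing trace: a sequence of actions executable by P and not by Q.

d

Reachable graph of P (2 states):
  p0 = rec X. d.(d.X)\{b,d} | =d=> p1
  p1 = (d.(rec X. d.(d.X)\{b,d}))\{b,d} | deadlocked
Reachable graph of Q (2 states):
  q0 = rec X. c.(d.X)\{b,d} | =c=> q1
  q1 = (d.(rec X. c.(d.X)\{b,d}))\{b,d} | deadlocked
Run σ = ⟨d⟩ on P: start {p0}
  [1] d ⇒ {p1}
  ✓ P
Run σ = ⟨d⟩ on Q: start {q0}
  [1] d ⇒ ∅ (Q stuck)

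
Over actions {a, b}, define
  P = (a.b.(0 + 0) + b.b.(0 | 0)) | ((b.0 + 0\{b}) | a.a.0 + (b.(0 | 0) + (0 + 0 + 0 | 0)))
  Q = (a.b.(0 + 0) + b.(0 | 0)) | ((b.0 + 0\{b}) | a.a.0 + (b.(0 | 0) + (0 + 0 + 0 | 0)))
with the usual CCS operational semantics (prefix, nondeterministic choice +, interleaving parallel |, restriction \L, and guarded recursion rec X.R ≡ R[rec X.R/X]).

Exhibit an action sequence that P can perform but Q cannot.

bbb

P's transition system — 30 states:
  u0 = (a.b.(0 + 0) + b.b.(0 | 0)) | ((b.0 + 0\{b}) | a.a.0 + (b.(0 | 0) + (0 + 0 + 0 | 0))) :: =a=> u1, =a=> u2, =b=> u3, =b=> u4, =b=> u5
  u1 = (a.b.(0 + 0) + b.b.(0 | 0)) | ((b.0 + 0\{b}) | a.0) :: =a=> u6, =a=> u7, =b=> u8, =b=> u9
  u2 = b.(0 + 0) | ((b.0 + 0\{b}) | a.a.0 + (b.(0 | 0) + (0 + 0 + 0 | 0))) :: =a=> u7, =b=> u10, =b=> u11, =b=> u12
  u3 = (a.b.(0 + 0) + b.b.(0 | 0)) | (0 | 0) :: =a=> u11, =b=> u13
  u4 = (a.b.(0 + 0) + b.b.(0 | 0)) | (0 | a.a.0) :: =a=> u12, =a=> u8, =b=> u14
  u5 = b.(0 | 0) | ((b.0 + 0\{b}) | a.a.0 + (b.(0 | 0) + (0 + 0 + 0 | 0))) :: =a=> u9, =b=> u13, =b=> u14, =b=> u15
  u6 = (a.b.(0 + 0) + b.b.(0 | 0)) | ((b.0 + 0\{b}) | 0) :: =a=> u16, =b=> u17, =b=> u3
  u7 = b.(0 + 0) | ((b.0 + 0\{b}) | a.0) :: =a=> u16, =b=> u18, =b=> u19
  u8 = (a.b.(0 + 0) + b.b.(0 | 0)) | (0 | a.0) :: =a=> u19, =a=> u3, =b=> u20
  u9 = b.(0 | 0) | ((b.0 + 0\{b}) | a.0) :: =a=> u17, =b=> u20, =b=> u21
  u10 = (0 + 0) | ((b.0 + 0\{b}) | a.a.0 + (b.(0 | 0) + (0 + 0 + 0 | 0))) :: =a=> u18, =b=> u22, =b=> u23
  u11 = b.(0 + 0) | (0 | 0) :: =b=> u22
  u12 = b.(0 + 0) | (0 | a.a.0) :: =a=> u19, =b=> u23
  u13 = b.(0 | 0) | (0 | 0) :: =b=> u24
  u14 = b.(0 | 0) | (0 | a.a.0) :: =a=> u20, =b=> u25
  u15 = 0 | 0 | ((b.0 + 0\{b}) | a.a.0 + (b.(0 | 0) + (0 + 0 + 0 | 0))) :: =a=> u21, =b=> u24, =b=> u25
  u16 = b.(0 + 0) | ((b.0 + 0\{b}) | 0) :: =b=> u11, =b=> u26
  u17 = b.(0 | 0) | ((b.0 + 0\{b}) | 0) :: =b=> u13, =b=> u27
  u18 = (0 + 0) | ((b.0 + 0\{b}) | a.0) :: =a=> u26, =b=> u28
  u19 = b.(0 + 0) | (0 | a.0) :: =a=> u11, =b=> u28
  u20 = b.(0 | 0) | (0 | a.0) :: =a=> u13, =b=> u29
  u21 = 0 | 0 | ((b.0 + 0\{b}) | a.0) :: =a=> u27, =b=> u29
  u22 = (0 + 0) | (0 | 0) :: ·
  u23 = (0 + 0) | (0 | a.a.0) :: =a=> u28
  u24 = 0 | 0 | (0 | 0) :: ·
  u25 = 0 | 0 | (0 | a.a.0) :: =a=> u29
  u26 = (0 + 0) | ((b.0 + 0\{b}) | 0) :: =b=> u22
  u27 = 0 | 0 | ((b.0 + 0\{b}) | 0) :: =b=> u24
  u28 = (0 + 0) | (0 | a.0) :: =a=> u22
  u29 = 0 | 0 | (0 | a.0) :: =a=> u24
Q's transition system — 24 states:
  v0 = (a.b.(0 + 0) + b.(0 | 0)) | ((b.0 + 0\{b}) | a.a.0 + (b.(0 | 0) + (0 + 0 + 0 | 0))) :: =a=> v1, =a=> v2, =b=> v3, =b=> v4, =b=> v5
  v1 = (a.b.(0 + 0) + b.(0 | 0)) | ((b.0 + 0\{b}) | a.0) :: =a=> v6, =a=> v7, =b=> v8, =b=> v9
  v2 = b.(0 + 0) | ((b.0 + 0\{b}) | a.a.0 + (b.(0 | 0) + (0 + 0 + 0 | 0))) :: =a=> v7, =b=> v10, =b=> v11, =b=> v12
  v3 = (a.b.(0 + 0) + b.(0 | 0)) | (0 | 0) :: =a=> v11, =b=> v13
  v4 = (a.b.(0 + 0) + b.(0 | 0)) | (0 | a.a.0) :: =a=> v12, =a=> v8, =b=> v14
  v5 = 0 | 0 | ((b.0 + 0\{b}) | a.a.0 + (b.(0 | 0) + (0 + 0 + 0 | 0))) :: =a=> v9, =b=> v13, =b=> v14
  v6 = (a.b.(0 + 0) + b.(0 | 0)) | ((b.0 + 0\{b}) | 0) :: =a=> v15, =b=> v16, =b=> v3
  v7 = b.(0 + 0) | ((b.0 + 0\{b}) | a.0) :: =a=> v15, =b=> v17, =b=> v18
  v8 = (a.b.(0 + 0) + b.(0 | 0)) | (0 | a.0) :: =a=> v18, =a=> v3, =b=> v19
  v9 = 0 | 0 | ((b.0 + 0\{b}) | a.0) :: =a=> v16, =b=> v19
  v10 = (0 + 0) | ((b.0 + 0\{b}) | a.a.0 + (b.(0 | 0) + (0 + 0 + 0 | 0))) :: =a=> v17, =b=> v20, =b=> v21
  v11 = b.(0 + 0) | (0 | 0) :: =b=> v20
  v12 = b.(0 + 0) | (0 | a.a.0) :: =a=> v18, =b=> v21
  v13 = 0 | 0 | (0 | 0) :: ·
  v14 = 0 | 0 | (0 | a.a.0) :: =a=> v19
  v15 = b.(0 + 0) | ((b.0 + 0\{b}) | 0) :: =b=> v11, =b=> v22
  v16 = 0 | 0 | ((b.0 + 0\{b}) | 0) :: =b=> v13
  v17 = (0 + 0) | ((b.0 + 0\{b}) | a.0) :: =a=> v22, =b=> v23
  v18 = b.(0 + 0) | (0 | a.0) :: =a=> v11, =b=> v23
  v19 = 0 | 0 | (0 | a.0) :: =a=> v13
  v20 = (0 + 0) | (0 | 0) :: ·
  v21 = (0 + 0) | (0 | a.a.0) :: =a=> v23
  v22 = (0 + 0) | ((b.0 + 0\{b}) | 0) :: =b=> v20
  v23 = (0 + 0) | (0 | a.0) :: =a=> v20
Executing bbb from P (initial set {u0}):
  [1] b ⇒ {u3, u4, u5}
  [2] b ⇒ {u13, u14, u15}
  [3] b ⇒ {u24, u25}
  — P admits the full trace.
Executing bbb from Q (initial set {v0}):
  [1] b ⇒ {v3, v4, v5}
  [2] b ⇒ {v13, v14}
  [3] b ⇒ no successor for Q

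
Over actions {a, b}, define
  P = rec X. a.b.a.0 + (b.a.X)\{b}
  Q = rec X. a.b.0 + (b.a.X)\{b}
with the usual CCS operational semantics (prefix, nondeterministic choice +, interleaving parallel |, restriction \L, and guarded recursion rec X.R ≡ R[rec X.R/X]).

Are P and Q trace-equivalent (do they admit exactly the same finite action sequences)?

traces(P) ≠ traces(Q) — witness ⟨aba⟩

Reachable graph of P (4 states):
  p0 = rec X. a.b.a.0 + (b.a.X)\{b} ⊢ =a=> p1
  p1 = b.a.0 ⊢ =b=> p2
  p2 = a.0 ⊢ =a=> p3
  p3 = 0 ⊢ deadlocked
Reachable graph of Q (3 states):
  q0 = rec X. a.b.0 + (b.a.X)\{b} ⊢ =a=> q1
  q1 = b.0 ⊢ =b=> q2
  q2 = 0 ⊢ deadlocked
Run σ = ⟨aba⟩ on P: start {p0}
  [1] a ⇒ {p1}
  [2] b ⇒ {p2}
  [3] a ⇒ {p3}
  ✓ P
Run σ = ⟨aba⟩ on Q: start {q0}
  [1] a ⇒ {q1}
  [2] b ⇒ {q2}
  [3] a ⇒ no successor for Q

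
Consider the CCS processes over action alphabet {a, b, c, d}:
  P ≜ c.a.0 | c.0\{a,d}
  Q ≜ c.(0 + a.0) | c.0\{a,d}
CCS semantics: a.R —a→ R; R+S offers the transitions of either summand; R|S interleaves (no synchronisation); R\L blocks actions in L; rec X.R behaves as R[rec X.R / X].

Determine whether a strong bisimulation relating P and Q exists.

YES

LTS(P): 6 reachable states
  p0 = c.a.0 | c.0\{a,d} ⊢ =c=> p1, =c=> p2
  p1 = a.0 | c.0\{a,d} ⊢ =a=> p3, =c=> p4
  p2 = c.a.0 | 0\{a,d} ⊢ =c=> p4
  p3 = 0 | c.0\{a,d} ⊢ =c=> p5
  p4 = a.0 | 0\{a,d} ⊢ =a=> p5
  p5 = 0 | 0\{a,d} ⊢ (no moves)
LTS(Q): 6 reachable states
  q0 = c.(0 + a.0) | c.0\{a,d} ⊢ =c=> q1, =c=> q2
  q1 = (0 + a.0) | c.0\{a,d} ⊢ =a=> q3, =c=> q4
  q2 = c.(0 + a.0) | 0\{a,d} ⊢ =c=> q4
  q3 = 0 | c.0\{a,d} ⊢ =c=> q5
  q4 = (0 + a.0) | 0\{a,d} ⊢ =a=> q5
  q5 = 0 | 0\{a,d} ⊢ (no moves)
Coarsest stable partition (strong bisimilarity classes):
  B0 = {p0, q0}
  B1 = {p2, q2}
  B2 = {p4, q4}
  B3 = {p5, q5}
  B4 = {p1, q1}
  B5 = {p3, q3}
p0 ∈ B0, q0 ∈ B0 → same block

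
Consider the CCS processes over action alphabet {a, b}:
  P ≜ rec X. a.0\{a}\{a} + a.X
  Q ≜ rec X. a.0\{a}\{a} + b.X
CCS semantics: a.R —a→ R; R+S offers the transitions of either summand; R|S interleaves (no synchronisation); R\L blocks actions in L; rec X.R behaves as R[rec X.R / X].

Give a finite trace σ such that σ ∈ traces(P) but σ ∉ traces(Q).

aa

P's transition system — 2 states:
  s0 = rec X. a.0\{a}\{a} + a.X :: —a→ s0, —a→ s1
  s1 = 0\{a}\{a} :: ·
Q's transition system — 2 states:
  t0 = rec X. a.0\{a}\{a} + b.X :: —a→ t1, —b→ t0
  t1 = 0\{a}\{a} :: ·
Run σ = ⟨aa⟩ on P: start {s0}
  after a @ step 1: {s0, s1}
  after a @ step 2: {s0, s1}
  P completes σ.
Run σ = ⟨aa⟩ on Q: start {t0}
  after a @ step 1: {t1}
  after a @ step 2: no successor for Q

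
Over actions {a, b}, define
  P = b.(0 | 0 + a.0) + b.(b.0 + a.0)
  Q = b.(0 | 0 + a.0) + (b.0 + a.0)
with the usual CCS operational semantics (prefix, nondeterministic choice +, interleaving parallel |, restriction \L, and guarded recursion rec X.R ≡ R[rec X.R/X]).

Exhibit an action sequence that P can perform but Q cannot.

LTS(P): 4 reachable states
  u0 = b.(0 | 0 + a.0) + b.(b.0 + a.0) | -b-> u1, -b-> u2
  u1 = 0 | 0 + a.0 | -a-> u3
  u2 = b.0 + a.0 | -a-> u3, -b-> u3
  u3 = 0 | deadlocked
LTS(Q): 3 reachable states
  v0 = b.(0 | 0 + a.0) + (b.0 + a.0) | -a-> v1, -b-> v1, -b-> v2
  v1 = 0 | deadlocked
  v2 = 0 | 0 + a.0 | -a-> v1
Executing bb from P (initial set {u0}):
  step 1 (b): {u1, u2}
  step 2 (b): {u3}
  P completes σ.
Executing bb from Q (initial set {v0}):
  step 1 (b): {v1, v2}
  step 2 (b): ∅ (Q stuck)

bb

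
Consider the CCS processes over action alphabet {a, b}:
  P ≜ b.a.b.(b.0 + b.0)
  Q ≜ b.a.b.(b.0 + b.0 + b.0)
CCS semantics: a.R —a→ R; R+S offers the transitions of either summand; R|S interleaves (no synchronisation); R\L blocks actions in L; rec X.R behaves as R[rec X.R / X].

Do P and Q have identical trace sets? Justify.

traces(P) = traces(Q)

Reachable graph of P (5 states):
  p0 = b.a.b.(b.0 + b.0) → -b-> p1
  p1 = a.b.(b.0 + b.0) → -a-> p2
  p2 = b.(b.0 + b.0) → -b-> p3
  p3 = b.0 + b.0 → -b-> p4
  p4 = 0 → stopped
Reachable graph of Q (5 states):
  q0 = b.a.b.(b.0 + b.0 + b.0) → -b-> q1
  q1 = a.b.(b.0 + b.0 + b.0) → -a-> q2
  q2 = b.(b.0 + b.0 + b.0) → -b-> q3
  q3 = b.0 + b.0 + b.0 → -b-> q4
  q4 = 0 → stopped
Coarsest stable partition (strong bisimilarity classes):
  B0 = {p0, q0}
  B1 = {p1, q1}
  B2 = {p2, q2}
  B3 = {p3, q3}
  B4 = {p4, q4}
p0 ∈ B0, q0 ∈ B0 → same block
Bisimilar ⇒ trace-equivalent.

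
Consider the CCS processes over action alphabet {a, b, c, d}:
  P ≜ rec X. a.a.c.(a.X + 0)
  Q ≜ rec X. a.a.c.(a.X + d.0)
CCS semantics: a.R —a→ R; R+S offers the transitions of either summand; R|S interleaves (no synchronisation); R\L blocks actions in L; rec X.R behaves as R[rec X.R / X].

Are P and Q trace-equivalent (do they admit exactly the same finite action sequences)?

P's transition system — 4 states:
  u0 = rec X. a.a.c.(a.X + 0) → -a-> u1
  u1 = a.c.(a.(rec X. a.a.c.(a.X + 0)) + 0) → -a-> u2
  u2 = c.(a.(rec X. a.a.c.(a.X + 0)) + 0) → -c-> u3
  u3 = a.(rec X. a.a.c.(a.X + 0)) + 0 → -a-> u0
Q's transition system — 5 states:
  v0 = rec X. a.a.c.(a.X + d.0) → -a-> v1
  v1 = a.c.(a.(rec X. a.a.c.(a.X + d.0)) + d.0) → -a-> v2
  v2 = c.(a.(rec X. a.a.c.(a.X + d.0)) + d.0) → -c-> v3
  v3 = a.(rec X. a.a.c.(a.X + d.0)) + d.0 → -a-> v0, -d-> v4
  v4 = 0 → ∅
Executing aacd from Q (initial set {v0}):
  [1] a ⇒ {v1}
  [2] a ⇒ {v2}
  [3] c ⇒ {v3}
  [4] d ⇒ {v4}
  Q completes σ.
Executing aacd from P (initial set {u0}):
  [1] a ⇒ {u1}
  [2] a ⇒ {u2}
  [3] c ⇒ {u3}
  [4] d ⇒ no successor for P

NO — witness ⟨aacd⟩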